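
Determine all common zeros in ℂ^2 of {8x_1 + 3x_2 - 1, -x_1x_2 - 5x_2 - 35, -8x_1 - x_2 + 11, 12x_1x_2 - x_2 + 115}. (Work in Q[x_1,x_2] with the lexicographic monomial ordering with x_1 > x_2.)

{(2, -5)}

Compute a lex Gröbner basis by Buchberger's algorithm.
f_1 = 8x_1 + 3x_2 - 1, LT = x_1.
f_2 = -x_1x_2 - 5x_2 - 35, LT = x_1x_2.
f_3 = -8x_1 - x_2 + 11, LT = x_1.
f_4 = 12x_1x_2 - x_2 + 115, LT = x_1x_2.

S(f_1,f_2): lcm = x_1x_2. S = 3/8x_2^2 - 41/8x_2 - 35.
  reduce S modulo (f_1, f_2, f_3, f_4):
  remainder 3/8x_2^2 - 41/8x_2 - 35 ≠ 0; add h_5 = 3/8x_2^2 - 41/8x_2 - 35 to the basis.

S(f_1,f_3): lcm = x_1. S = 1/4x_2 + 5/4.
  reduce S modulo (f_1, f_2, f_3, f_4, h_5):
  remainder 1/4x_2 + 5/4 ≠ 0; add h_6 = 1/4x_2 + 5/4 to the basis.

The other S-polynomials (S(f_1,f_4), S(f_2,f_3), S(f_2,f_4), S(f_3,f_4), S(f_1,h_5), S(f_2,h_5), S(f_3,h_5), S(f_4,h_5), S(f_1,h_6), S(f_2,h_6), S(f_3,h_6), S(f_4,h_6), S(h_5,h_6)) all reduce to 0 modulo the current basis, so we have a Gröbner basis.
Inter-reduce: drop elements whose leading term is divisible by another's, tail-reduce, and make monic.
Reduced Gröbner basis: {x_1 - 2, x_2 + 5}.

Elimination: the polynomial x_2 + 5 lies in the elimination ideal for x_2, so x_2 ∈ {-5}. For each such x_2, the remaining basis elements (now univariate) give the rest of the solution.
  x_2 = -5: the earlier basis element becomes x_1 - 2 = 0, giving x_1 = 2 — point (2, -5).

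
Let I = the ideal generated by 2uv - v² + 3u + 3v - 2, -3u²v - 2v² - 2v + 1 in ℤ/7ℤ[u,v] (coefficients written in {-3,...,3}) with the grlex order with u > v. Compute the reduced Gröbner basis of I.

This is the nonlinear analogue of row-reducing a linear system.

f_1 = 2uv - v² + 3u + 3v - 2, LT = uv.
f_2 = -3u²v - 2v² - 2v + 1, LT = u²v.

S(f_1,f_2): lcm = u²v. S = 3uv² - 2u² - 2uv - 3v² - u - 3v - 2.
  leading term uv²: subtract (-2v)·f_1 from 3uv² - 2u² - 2uv - 3v² - u - 3v - 2 → -2v³ - 2u² - 3uv + 3v² - u - 2
  leading term v³: no divisor's leading term divides it; move -2v³ to the remainder.
  leading term u²: no divisor's leading term divides it; move -2u² to the remainder.
  leading term uv: subtract (2)·f_1 from -3uv + 3v² - u - 2 → -2v² + v + 2
  leading term v²: no divisor's leading term divides it; move -2v² to the remainder.
  leading term v: no divisor's leading term divides it; move v to the remainder.
  leading term 1: no divisor's leading term divides it; move 2 to the remainder.
  remainder -2v³ - 2u² - 2v² + v + 2 ≠ 0; add g_3 = -2v³ - 2u² - 2v² + v + 2 to the basis.

S(f_1,g_3): lcm = uv³. S = 3v⁴ - u³ - 3uv² - 2v³ - 3uv - v² + u.
  leading term v⁴: subtract (2v)·g_3 from 3v⁴ - u³ - 3uv² - 2v³ - 3uv - v² + u → -u³ - 3u²v - 3uv² + 2v³ - 3uv - 3v² + u + 3v
  leading term u³: no divisor's leading term divides it; move -u³ to the remainder.
  leading term u²v: subtract (2u)·f_1 from -3u²v - 3uv² + 2v³ - 3uv - 3v² + u + 3v → -uv² + 2v³ + u² - 2uv - 3v² - 2u + 3v
  leading term uv²: subtract (3v)·f_1 from -uv² + 2v³ + u² - 2uv - 3v² - 2u + 3v → -2v³ + u² + 3uv + 2v² - 2u + 2v
  leading term v³: subtract (1)·g_3 from -2v³ + u² + 3uv + 2v² - 2u + 2v → 3u² + 3uv - 3v² - 2u + v - 2
  leading term u²: no divisor's leading term divides it; move 3u² to the remainder.
  leading term uv: subtract (-2)·f_1 from 3uv - 3v² - 2u + v - 2 → 2v² - 3u + 1
  leading term v²: no divisor's leading term divides it; move 2v² to the remainder.
  leading term u: no divisor's leading term divides it; move -3u to the remainder.
  leading term 1: no divisor's leading term divides it; move 1 to the remainder.
  remainder -u³ + 3u² + 2v² - 3u + 1 ≠ 0; add g_4 = -u³ + 3u² + 2v² - 3u + 1 to the basis.

S(f_2,g_3): lcm = u²v³. S = -u⁴ - u²v² + 3v⁴ - 3u²v + 3v³ + u² + 2v².
  leading term u⁴: subtract (u)·g_4 from -u⁴ - u²v² + 3v⁴ - 3u²v + 3v³ + u² + 2v² → -u²v² + 3v⁴ - 3u³ - 3u²v - 2uv² + 3v³ - 3u² + 2v² - u
  leading term u²v²: subtract (3uv)·f_1 from -u²v² + 3v⁴ - 3u³ - 3u²v - 2uv² + 3v³ - 3u² + 2v² - u → 3uv³ + 3v⁴ - 3u³ + 2u²v + 3uv² + 3v³ - 3u² - uv + 2v² - u
  leading term uv³: subtract (-2v²)·f_1 from 3uv³ + 3v⁴ - 3u³ + 2u²v + 3uv² + 3v³ - 3u² - uv + 2v² - u → v⁴ - 3u³ + 2u²v + 2uv² + 2v³ - 3u² - uv - 2v² - u
  leading term v⁴: subtract (3v)·g_3 from v⁴ - 3u³ + 2u²v + 2uv² + 2v³ - 3u² - uv - 2v² - u → -3u³ + u²v + 2uv² + v³ - 3u² - uv + 2v² - u + v
  leading term u³: subtract (3)·g_4 from -3u³ + u²v + 2uv² + v³ - 3u² - uv + 2v² - u + v → u²v + 2uv² + v³ + 2u² - uv + 3v² + u + v - 3
  leading term u²v: subtract (-3u)·f_1 from u²v + 2uv² + v³ + 2u² - uv + 3v² + u + v - 3 → -uv² + v³ - 3u² + uv + 3v² + 2u + v - 3
  leading term uv²: subtract (3v)·f_1 from -uv² + v³ - 3u² + uv + 3v² + 2u + v - 3 → -3v³ - 3u² - uv + v² + 2u - 3
  leading term v³: subtract (-2)·g_3 from -3v³ - 3u² - uv + v² + 2u - 3 → -uv - 3v² + 2u + 2v + 1
  leading term uv: subtract (3)·f_1 from -uv - 3v² + 2u + 2v + 1 → 0
  remainder 0.

S(f_1,g_4): lcm = u³v. S = 3u²v² - 2u³ + u²v + 2v³ - u² - 3uv + v.
  leading term u²v²: subtract (-2uv)·f_1 from 3u²v² - 2u³ + u²v + 2v³ - u² - 3uv + v → -2uv³ - 2u³ - uv² + 2v³ - u² + v
  leading term uv³: subtract (-v²)·f_1 from -2uv³ - 2u³ - uv² + 2v³ - u² + v → -v⁴ - 2u³ + 2uv² - 2v³ - u² - 2v² + v
  leading term v⁴: subtract (-3v)·g_3 from -v⁴ - 2u³ + 2uv² - 2v³ - u² - 2v² + v → -2u³ + u²v + 2uv² - v³ - u² + v²
  leading term u³: subtract (2)·g_4 from -2u³ + u²v + 2uv² - v³ - u² + v² → u²v + 2uv² - v³ - 3v² - u - 2
  leading term u²v: subtract (-3u)·f_1 from u²v + 2uv² - v³ - 3v² - u - 2 → -uv² - v³ + 2u² + 2uv - 3v² - 2
  leading term uv²: subtract (3v)·f_1 from -uv² - v³ + 2u² + 2uv - 3v² - 2 → 2v³ + 2u² + 2v² - v - 2
  leading term v³: subtract (-1)·g_3 from 2v³ + 2u² + 2v² - v - 2 → 0
  remainder 0.

S(f_2,g_4): lcm = u³v. S = 3u²v + 3uv² + 2v³ + 2u + v.
  leading term u²v: subtract (-2u)·f_1 from 3u²v + 3uv² + 2v³ + 2u + v → uv² + 2v³ - u² - uv - 2u + v
  leading term uv²: subtract (-3v)·f_1 from uv² + 2v³ - u² - uv - 2u + v → -v³ - u² + uv + 2v² - 2u + 2v
  leading term v³: subtract (-3)·g_3 from -v³ - u² + uv + 2v² - 2u + 2v → uv + 3v² - 2u - 2v - 1
  leading term uv: subtract (-3)·f_1 from uv + 3v² - 2u - 2v - 1 → 0
  remainder 0.

S(g_3,g_4): leading monomials are coprime, so the S-polynomial reduces to 0 (Buchberger's first criterion).
Every S-polynomial of the final basis reduces to 0, so we have a Gröbner basis.
Inter-reduce: drop elements whose leading term is divisible by another's, tail-reduce, and make monic.

G = {u³ - 3u² - 2v² + 3u - 1, v³ + u² + v² + 3v - 1, uv + 3v² - 2u - 2v - 1}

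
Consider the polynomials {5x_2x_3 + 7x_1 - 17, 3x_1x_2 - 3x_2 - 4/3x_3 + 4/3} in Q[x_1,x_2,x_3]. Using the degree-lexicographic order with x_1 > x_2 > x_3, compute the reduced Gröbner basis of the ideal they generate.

G = {x_1^2 + 20/63x_3^2 - 24/7x_1 - 20/63x_3 + 17/7, x_1x_2 - x_2 - 4/9x_3 + 4/9, x_2x_3 + 7/5x_1 - 17/5}

This is the nonlinear analogue of row-reducing a linear system.

f_1 = 5x_2x_3 + 7x_1 - 17, LT = x_2x_3.
f_2 = 3x_1x_2 - 3x_2 - 4/3x_3 + 4/3, LT = x_1x_2.

S(f_1,f_2): lcm = x_1x_2x_3. S = 7/5x_1^2 + x_2x_3 + 4/9x_3^2 - 17/5x_1 - 4/9x_3.
  leading term x_1^2: no divisor's leading term divides it; move 7/5x_1^2 to the remainder.
  leading term x_2x_3: subtract (1/5)·f_1 from x_2x_3 + 4/9x_3^2 - 17/5x_1 - 4/9x_3 → 4/9x_3^2 - 24/5x_1 - 4/9x_3 + 17/5
  leading term x_3^2: no divisor's leading term divides it; move 4/9x_3^2 to the remainder.
  leading term x_1: no divisor's leading term divides it; move -24/5x_1 to the remainder.
  leading term x_3: no divisor's leading term divides it; move -4/9x_3 to the remainder.
  leading term 1: no divisor's leading term divides it; move 17/5 to the remainder.
  remainder 7/5x_1^2 + 4/9x_3^2 - 24/5x_1 - 4/9x_3 + 17/5 ≠ 0; add g_3 = 7/5x_1^2 + 4/9x_3^2 - 24/5x_1 - 4/9x_3 + 17/5 to the basis.

S(f_1,g_3): leading monomials are coprime, so the S-polynomial reduces to 0 (Buchberger's first criterion).
S(f_2,g_3): lcm = x_1^2x_2. S = -20/63x_2x_3^2 + 17/7x_1x_2 - 4/9x_1x_3 + 20/63x_2x_3 + 4/9x_1 - 17/7x_2.
  leading term x_2x_3^2: subtract (-4/63x_3)·f_1 from -20/63x_2x_3^2 + 17/7x_1x_2 - 4/9x_1x_3 + 20/63x_2x_3 + 4/9x_1 - 17/7x_2 → 17/7x_1x_2 + 20/63x_2x_3 + 4/9x_1 - 17/7x_2 - 68/63x_3
  leading term x_1x_2: subtract (17/21)·f_2 from 17/7x_1x_2 + 20/63x_2x_3 + 4/9x_1 - 17/7x_2 - 68/63x_3 → 20/63x_2x_3 + 4/9x_1 - 68/63
  leading term x_2x_3: subtract (4/63)·f_1 from 20/63x_2x_3 + 4/9x_1 - 68/63 → 0
  remainder 0.

Every S-polynomial of the final basis reduces to 0, so we have a Gröbner basis.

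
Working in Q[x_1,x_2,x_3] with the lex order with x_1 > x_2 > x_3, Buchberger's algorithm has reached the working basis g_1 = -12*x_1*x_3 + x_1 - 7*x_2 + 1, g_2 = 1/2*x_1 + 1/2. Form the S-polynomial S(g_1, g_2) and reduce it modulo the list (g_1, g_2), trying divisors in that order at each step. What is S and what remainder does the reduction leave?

lcm(LM(g_1), LM(g_2)) = x_1*x_3.
S = (lcm/LT(g_1))·g_1 − (lcm/LT(g_2))·g_2 = -1/12*x_1 + 7/12*x_2 - x_3 - 1/12.
Reduce S modulo (g_1, g_2) in that order:
  leading term x_1: subtract (-1/6)·g_2 from -1/12*x_1 + 7/12*x_2 - x_3 - 1/12 → 7/12*x_2 - x_3
  leading term x_2: no divisor's leading term divides it; move 7/12*x_2 to the remainder.
  leading term x_3: no divisor's leading term divides it; move -x_3 to the remainder.
The remainder 7/12*x_2 - x_3 is nonzero, so it would be added as the next basis element.

S(g_1, g_2) = -1/12*x_1 + 7/12*x_2 - x_3 - 1/12; remainder on division = 7/12*x_2 - x_3.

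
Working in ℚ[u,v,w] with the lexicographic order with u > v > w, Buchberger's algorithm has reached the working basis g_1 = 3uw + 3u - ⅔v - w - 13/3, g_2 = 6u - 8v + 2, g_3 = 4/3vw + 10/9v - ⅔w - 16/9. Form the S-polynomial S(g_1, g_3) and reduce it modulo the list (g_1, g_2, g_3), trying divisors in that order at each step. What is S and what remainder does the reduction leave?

lcm(LM(g_1), LM(g_3)) = uvw.
S = (lcm/LT(g_1))·g_1 − (lcm/LT(g_3))·g_3 = ⅙uv + ½uw + 4/3u - 2/9v² - ⅓vw - 13/9v.
Reduce S modulo (g_1, g_2, g_3) in that order:
  leading term uv: subtract (1/36v)·g_2 from ⅙uv + ½uw + 4/3u - 2/9v² - ⅓vw - 13/9v → ½uw + 4/3u - ⅓vw - 3/2v
  leading term uw: subtract (⅙)·g_1 from ½uw + 4/3u - ⅓vw - 3/2v → ⅚u - ⅓vw - 25/18v + ⅙w + 13/18
  leading term u: subtract (5/36)·g_2 from ⅚u - ⅓vw - 25/18v + ⅙w + 13/18 → -⅓vw - 5/18v + ⅙w + 4/9
  leading term vw: subtract (-¼)·g_3 from -⅓vw - 5/18v + ⅙w + 4/9 → 0
The remainder is 0, so this S-polynomial contributes no new basis element.
An S-polynomial is built so that the two leading terms cancel; whether anything survives reduction is exactly the Gröbner-basis criterion.

S(g_1, g_3) = ⅙uv + ½uw + 4/3u - 2/9v² - ⅓vw - 13/9v; remainder on division = 0.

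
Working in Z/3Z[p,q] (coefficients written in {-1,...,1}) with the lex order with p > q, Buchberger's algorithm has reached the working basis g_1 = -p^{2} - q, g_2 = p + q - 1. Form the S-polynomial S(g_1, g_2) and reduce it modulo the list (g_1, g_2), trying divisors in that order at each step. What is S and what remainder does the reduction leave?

S(g_1, g_2) = -pq + p + q; remainder on division = q^{2} - q + 1.

lcm(LM(g_1), LM(g_2)) = p^{2}.
S = (lcm/LT(g_1))·g_1 − (lcm/LT(g_2))·g_2 = -pq + p + q.
Reduce S modulo (g_1, g_2) in that order:
  leading term pq: subtract (-q)·g_2 from -pq + p + q → p + q^{2}
  leading term p: subtract (1)·g_2 from p + q^{2} → q^{2} - q + 1
  leading term q^{2}: no divisor's leading term divides it; move q^{2} to the remainder.
  leading term q: no divisor's leading term divides it; move -q to the remainder.
  leading term 1: no divisor's leading term divides it; move 1 to the remainder.
The remainder q^{2} - q + 1 is nonzero, so it would be added as the next basis element.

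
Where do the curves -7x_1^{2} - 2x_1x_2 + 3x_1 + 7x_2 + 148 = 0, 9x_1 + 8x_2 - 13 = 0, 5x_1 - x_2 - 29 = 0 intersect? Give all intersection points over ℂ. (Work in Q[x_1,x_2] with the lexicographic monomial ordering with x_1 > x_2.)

{(5, -4)}

Compute a lex Gröbner basis by Buchberger's algorithm.
f_1 = -7x_1^{2} - 2x_1x_2 + 3x_1 + 7x_2 + 148, LT = x_1^{2}.
f_2 = 9x_1 + 8x_2 - 13, LT = x_1.
f_3 = 5x_1 - x_2 - 29, LT = x_1.

S(f_1,f_2): lcm = x_1^{2}. S = -\tfrac{38}{63}x_1x_2 + \tfrac{64}{63}x_1 - x_2 - \tfrac{148}{7}.
  leading term x_1x_2: subtract (-\tfrac{38}{567}x_2)·f_2 from -\tfrac{38}{63}x_1x_2 + \tfrac{64}{63}x_1 - x_2 - \tfrac{148}{7} → \tfrac{64}{63}x_1 + \tfrac{304}{567}x_2^{2} - \tfrac{1061}{567}x_2 - \tfrac{148}{7}
  leading term x_1: subtract (\tfrac{64}{567})·f_2 from \tfrac{64}{63}x_1 + \tfrac{304}{567}x_2^{2} - \tfrac{1061}{567}x_2 - \tfrac{148}{7} → \tfrac{304}{567}x_2^{2} - \tfrac{1573}{567}x_2 - \tfrac{11156}{567}
  leading term x_2^{2}: no divisor's leading term divides it; move \tfrac{304}{567}x_2^{2} to the remainder.
  leading term x_2: no divisor's leading term divides it; move -\tfrac{1573}{567}x_2 to the remainder.
  leading term 1: no divisor's leading term divides it; move -\tfrac{11156}{567} to the remainder.
  remainder \tfrac{304}{567}x_2^{2} - \tfrac{1573}{567}x_2 - \tfrac{11156}{567} ≠ 0; add h_4 = \tfrac{304}{567}x_2^{2} - \tfrac{1573}{567}x_2 - \tfrac{11156}{567} to the basis.

S(f_1,f_3): lcm = x_1^{2}. S = \tfrac{17}{35}x_1x_2 + \tfrac{188}{35}x_1 - x_2 - \tfrac{148}{7}.
  leading term x_1x_2: subtract (\tfrac{17}{315}x_2)·f_2 from \tfrac{17}{35}x_1x_2 + \tfrac{188}{35}x_1 - x_2 - \tfrac{148}{7} → \tfrac{188}{35}x_1 - \tfrac{136}{315}x_2^{2} - \tfrac{94}{315}x_2 - \tfrac{148}{7}
  leading term x_1: subtract (\tfrac{188}{315})·f_2 from \tfrac{188}{35}x_1 - \tfrac{136}{315}x_2^{2} - \tfrac{94}{315}x_2 - \tfrac{148}{7} → -\tfrac{136}{315}x_2^{2} - \tfrac{1598}{315}x_2 - \tfrac{4216}{315}
  leading term x_2^{2}: subtract (-\tfrac{153}{190})·h_4 from -\tfrac{136}{315}x_2^{2} - \tfrac{1598}{315}x_2 - \tfrac{4216}{315} → -\tfrac{833}{114}x_2 - \tfrac{1666}{57}
  leading term x_2: no divisor's leading term divides it; move -\tfrac{833}{114}x_2 to the remainder.
  leading term 1: no divisor's leading term divides it; move -\tfrac{1666}{57} to the remainder.
  remainder -\tfrac{833}{114}x_2 - \tfrac{1666}{57} ≠ 0; add h_5 = -\tfrac{833}{114}x_2 - \tfrac{1666}{57} to the basis.

The other S-polynomials (S(f_2,f_3), S(f_1,h_4), S(f_2,h_4), S(f_3,h_4), S(f_1,h_5), S(f_2,h_5), S(f_3,h_5), S(h_4,h_5)) all reduce to 0 modulo the current basis, so we have a Gröbner basis.
Inter-reduce: drop elements whose leading term is divisible by another's, tail-reduce, and make monic.
Reduced Gröbner basis: {x_1 - 5, x_2 + 4}.

A lex Gröbner basis eliminates variables successively. Here x_2 + 4 depends only on x_2, with roots {-4}; lifting each root through the earlier basis elements recovers the full solutions.
  x_2 = -4: the earlier basis element becomes x_1 - 5 = 0, giving x_1 = 5 — point (5, -4).
Substituting each solution back into the original system confirms all equations vanish.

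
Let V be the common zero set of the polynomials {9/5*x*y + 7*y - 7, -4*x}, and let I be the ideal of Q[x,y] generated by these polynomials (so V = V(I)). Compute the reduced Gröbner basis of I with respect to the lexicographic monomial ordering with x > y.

G = {x, y - 1}

f_1 = 9/5*x*y + 7*y - 7, LT = x*y.
f_2 = -4*x, LT = x.

S(f_1,f_2): lcm = x*y. S = 35/9*y - 35/9.
  leading term y: no divisor's leading term divides it; move 35/9*y to the remainder.
  leading term 1: no divisor's leading term divides it; move -35/9 to the remainder.
  remainder 35/9*y - 35/9 ≠ 0; add g_3 = 35/9*y - 35/9 to the basis.

The other S-polynomials (S(f_1,g_3), S(f_2,g_3)) all reduce to 0 modulo the current basis, so we have a Gröbner basis.
Inter-reduce: drop elements whose leading term is divisible by another's, tail-reduce, and make monic.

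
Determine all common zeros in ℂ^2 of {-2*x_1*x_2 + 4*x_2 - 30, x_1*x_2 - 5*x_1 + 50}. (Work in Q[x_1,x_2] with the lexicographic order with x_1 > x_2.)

{(4, -15/2), (5, -5)}

Compute a lex Gröbner basis by Buchberger's algorithm.
f_1 = -2*x_1*x_2 + 4*x_2 - 30, LT = x_1*x_2.
f_2 = x_1*x_2 - 5*x_1 + 50, LT = x_1*x_2.

S(f_1,f_2): lcm = x_1*x_2. S = 5*x_1 - 2*x_2 - 35.
  leading term x_1: no divisor's leading term divides it; move 5*x_1 to the remainder.
  leading term x_2: no divisor's leading term divides it; move -2*x_2 to the remainder.
  leading term 1: no divisor's leading term divides it; move -35 to the remainder.
  remainder 5*x_1 - 2*x_2 - 35 ≠ 0; add h_3 = 5*x_1 - 2*x_2 - 35 to the basis.

S(f_1,h_3): lcm = x_1*x_2. S = 2/5*x_2**2 + 5*x_2 + 15.
  leading term x_2**2: no divisor's leading term divides it; move 2/5*x_2**2 to the remainder.
  leading term x_2: no divisor's leading term divides it; move 5*x_2 to the remainder.
  leading term 1: no divisor's leading term divides it; move 15 to the remainder.
  remainder 2/5*x_2**2 + 5*x_2 + 15 ≠ 0; add h_4 = 2/5*x_2**2 + 5*x_2 + 15 to the basis.

The other S-polynomials (S(f_2,h_3), S(f_1,h_4), S(f_2,h_4), S(h_3,h_4)) all reduce to 0 modulo the current basis, so we have a Gröbner basis.
Inter-reduce: drop elements whose leading term is divisible by another's, tail-reduce, and make monic.
Reduced Gröbner basis: {x_1 - 2/5*x_2 - 7, x_2**2 + 25/2*x_2 + 75/2}.

Elimination: the polynomial x_2**2 + 25/2*x_2 + 75/2 lies in the elimination ideal for x_2, so x_2 ∈ {-15/2, -5}. For each such x_2, the remaining basis elements (now univariate) give the rest of the solution.
  x_2 = -15/2: the earlier basis element becomes x_1 - 4 = 0, giving x_1 = 4 — point (4, -15/2).
  x_2 = -5: the earlier basis element becomes x_1 - 5 = 0, giving x_1 = 5 — point (5, -5).
Substituting each solution back into the original system confirms all equations vanish.
A lex Gröbner basis triangularizes the system, enabling back-substitution.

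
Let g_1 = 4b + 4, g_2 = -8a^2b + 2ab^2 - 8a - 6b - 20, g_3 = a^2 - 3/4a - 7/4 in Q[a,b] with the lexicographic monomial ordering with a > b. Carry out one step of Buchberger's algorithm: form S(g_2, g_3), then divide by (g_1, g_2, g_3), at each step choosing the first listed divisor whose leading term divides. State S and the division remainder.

S(g_2, g_3) = -1/4ab^2 + 3/4ab + a + 5/2b + 5/2; remainder on division = 0.

lcm(LM(g_2), LM(g_3)) = a^2b.
S = (lcm/LT(g_2))·g_2 − (lcm/LT(g_3))·g_3 = -1/4ab^2 + 3/4ab + a + 5/2b + 5/2.
Reduce S modulo (g_1, g_2, g_3) in that order:
  leading term ab^2: subtract (-1/16ab)·g_1 from -1/4ab^2 + 3/4ab + a + 5/2b + 5/2 → ab + a + 5/2b + 5/2
  leading term ab: subtract (1/4a)·g_1 from ab + a + 5/2b + 5/2 → 5/2b + 5/2
  leading term b: subtract (5/8)·g_1 from 5/2b + 5/2 → 0
The remainder is 0, so this S-polynomial contributes no new basis element.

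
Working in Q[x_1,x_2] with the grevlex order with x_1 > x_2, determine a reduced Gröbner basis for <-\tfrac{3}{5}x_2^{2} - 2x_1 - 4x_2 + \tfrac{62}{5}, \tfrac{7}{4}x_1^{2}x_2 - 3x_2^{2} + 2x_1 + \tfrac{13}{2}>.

G = {x_1^{3} - \tfrac{31}{5}x_1^{2} - \tfrac{72}{35}x_1x_2 - \tfrac{16}{7}x_1 + \tfrac{333}{35}x_2 - \tfrac{52}{7}, x_1^{2}x_2 + \tfrac{48}{7}x_1 + \tfrac{80}{7}x_2 - \tfrac{222}{7}, x_2^{2} + \tfrac{10}{3}x_1 + \tfrac{20}{3}x_2 - \tfrac{62}{3}}

f_1 = -\tfrac{3}{5}x_2^{2} - 2x_1 - 4x_2 + \tfrac{62}{5}, LT = x_2^{2}.
f_2 = \tfrac{7}{4}x_1^{2}x_2 - 3x_2^{2} + 2x_1 + \tfrac{13}{2}, LT = x_1^{2}x_2.

S(f_1,f_2): lcm = x_1^{2}x_2^{2}. S = \tfrac{10}{3}x_1^{3} + \tfrac{20}{3}x_1^{2}x_2 + \tfrac{12}{7}x_2^{3} - \tfrac{62}{3}x_1^{2} - \tfrac{8}{7}x_1x_2 - \tfrac{26}{7}x_2.
  leading term x_1^{3}: no divisor's leading term divides it; move \tfrac{10}{3}x_1^{3} to the remainder.
  leading term x_1^{2}x_2: subtract (\tfrac{80}{21})·f_2 from \tfrac{20}{3}x_1^{2}x_2 + \tfrac{12}{7}x_2^{3} - \tfrac{62}{3}x_1^{2} - \tfrac{8}{7}x_1x_2 - \tfrac{26}{7}x_2 → \tfrac{12}{7}x_2^{3} - \tfrac{62}{3}x_1^{2} - \tfrac{8}{7}x_1x_2 + \tfrac{80}{7}x_2^{2} - \tfrac{160}{21}x_1 - \tfrac{26}{7}x_2 - \tfrac{520}{21}
  leading term x_2^{3}: subtract (-\tfrac{20}{7}x_2)·f_1 from \tfrac{12}{7}x_2^{3} - \tfrac{62}{3}x_1^{2} - \tfrac{8}{7}x_1x_2 + \tfrac{80}{7}x_2^{2} - \tfrac{160}{21}x_1 - \tfrac{26}{7}x_2 - \tfrac{520}{21} → -\tfrac{62}{3}x_1^{2} - \tfrac{48}{7}x_1x_2 - \tfrac{160}{21}x_1 + \tfrac{222}{7}x_2 - \tfrac{520}{21}
  leading term x_1^{2}: no divisor's leading term divides it; move -\tfrac{62}{3}x_1^{2} to the remainder.
  leading term x_1x_2: no divisor's leading term divides it; move -\tfrac{48}{7}x_1x_2 to the remainder.
  leading term x_1: no divisor's leading term divides it; move -\tfrac{160}{21}x_1 to the remainder.
  leading term x_2: no divisor's leading term divides it; move \tfrac{222}{7}x_2 to the remainder.
  leading term 1: no divisor's leading term divides it; move -\tfrac{520}{21} to the remainder.
  remainder \tfrac{10}{3}x_1^{3} - \tfrac{62}{3}x_1^{2} - \tfrac{48}{7}x_1x_2 - \tfrac{160}{21}x_1 + \tfrac{222}{7}x_2 - \tfrac{520}{21} ≠ 0; add g_3 = \tfrac{10}{3}x_1^{3} - \tfrac{62}{3}x_1^{2} - \tfrac{48}{7}x_1x_2 - \tfrac{160}{21}x_1 + \tfrac{222}{7}x_2 - \tfrac{520}{21} to the basis.

The other S-polynomials (S(f_1,g_3), S(f_2,g_3)) all reduce to 0 modulo the current basis, so we have a Gröbner basis.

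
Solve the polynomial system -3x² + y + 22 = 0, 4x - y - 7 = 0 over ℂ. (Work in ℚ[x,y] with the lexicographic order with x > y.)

{(-5/3, -41/3), (3, 5)}

Compute a lex Gröbner basis by Buchberger's algorithm.
f_1 = -3x² + y + 22, LT = x².
f_2 = 4x - y - 7, LT = x.

S(f_1,f_2): lcm = x². S = ¼xy + 7/4x - ⅓y - 22/3.
  leading term xy: subtract (1/16y)·f_2 from ¼xy + 7/4x - ⅓y - 22/3 → 7/4x + 1/16y² + 5/48y - 22/3
  leading term x: subtract (7/16)·f_2 from 7/4x + 1/16y² + 5/48y - 22/3 → 1/16y² + 13/24y - 205/48
  leading term y²: no divisor's leading term divides it; move 1/16y² to the remainder.
  leading term y: no divisor's leading term divides it; move 13/24y to the remainder.
  leading term 1: no divisor's leading term divides it; move -205/48 to the remainder.
  remainder 1/16y² + 13/24y - 205/48 ≠ 0; add h_3 = 1/16y² + 13/24y - 205/48 to the basis.

The other S-polynomials (S(f_1,h_3), S(f_2,h_3)) all reduce to 0 modulo the current basis, so we have a Gröbner basis.
Inter-reduce: drop elements whose leading term is divisible by another's, tail-reduce, and make monic.
Reduced Gröbner basis: {x - ¼y - 7/4, y² + 26/3y - 205/3}.

The lex basis is triangular: the last element involves only y. Solving y² + 26/3y - 205/3 = 0 gives y ∈ {-41/3, 5}; substituting each value into the earlier elements determines the remaining variables.
  y = -41/3: the earlier basis element becomes x + 5/3 = 0, giving x = -5/3 — point (-5/3, -41/3).
  y = 5: the earlier basis element becomes x - 3 = 0, giving x = 3 — point (3, 5).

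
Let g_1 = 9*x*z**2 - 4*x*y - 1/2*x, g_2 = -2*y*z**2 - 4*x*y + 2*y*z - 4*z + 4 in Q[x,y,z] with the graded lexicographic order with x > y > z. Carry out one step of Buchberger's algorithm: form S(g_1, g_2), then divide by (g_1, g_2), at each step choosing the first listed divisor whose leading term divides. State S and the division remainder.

S(g_1, g_2) = -2*x**2*y - 4/9*x*y**2 + x*y*z - 1/18*x*y - 2*x*z + 2*x; remainder on division = -2*x**2*y - 4/9*x*y**2 + x*y*z - 1/18*x*y - 2*x*z + 2*x.

lcm(LM(g_1), LM(g_2)) = x*y*z**2.
S = (lcm/LT(g_1))·g_1 − (lcm/LT(g_2))·g_2 = -2*x**2*y - 4/9*x*y**2 + x*y*z - 1/18*x*y - 2*x*z + 2*x.
Reduce S modulo (g_1, g_2) in that order:
  leading term x**2*y: no divisor's leading term divides it; move -2*x**2*y to the remainder.
  leading term x*y**2: no divisor's leading term divides it; move -4/9*x*y**2 to the remainder.
  leading term x*y*z: no divisor's leading term divides it; move x*y*z to the remainder.
  leading term x*y: no divisor's leading term divides it; move -1/18*x*y to the remainder.
  leading term x*z: no divisor's leading term divides it; move -2*x*z to the remainder.
  leading term x: no divisor's leading term divides it; move 2*x to the remainder.
The remainder -2*x**2*y - 4/9*x*y**2 + x*y*z - 1/18*x*y - 2*x*z + 2*x is nonzero, so it would be added as the next basis element.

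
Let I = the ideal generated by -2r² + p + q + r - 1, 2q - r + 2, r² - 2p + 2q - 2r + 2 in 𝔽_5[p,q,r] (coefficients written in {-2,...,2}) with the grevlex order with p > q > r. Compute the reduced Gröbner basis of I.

f_1 = -2r² + p + q + r - 1, LT = r².
f_2 = 2q - r + 2, LT = q.
f_3 = r² - 2p + 2q - 2r + 2, LT = r².

S(f_1,f_3): lcm = r². S = -p - r + 1.
  leading term p: no divisor's leading term divides it; move -p to the remainder.
  leading term r: no divisor's leading term divides it; move -r to the remainder.
  leading term 1: no divisor's leading term divides it; move 1 to the remainder.
  remainder -p - r + 1 ≠ 0; add g_4 = -p - r + 1 to the basis.

The other S-polynomials (S(f_1,f_2), S(f_2,f_3), S(f_1,g_4), S(f_2,g_4), S(f_3,g_4)) all reduce to 0 modulo the current basis, so we have a Gröbner basis.
Inter-reduce: drop elements whose leading term is divisible by another's, tail-reduce, and make monic.

G = {r² + r - 2, p + r - 1, q + 2r + 1}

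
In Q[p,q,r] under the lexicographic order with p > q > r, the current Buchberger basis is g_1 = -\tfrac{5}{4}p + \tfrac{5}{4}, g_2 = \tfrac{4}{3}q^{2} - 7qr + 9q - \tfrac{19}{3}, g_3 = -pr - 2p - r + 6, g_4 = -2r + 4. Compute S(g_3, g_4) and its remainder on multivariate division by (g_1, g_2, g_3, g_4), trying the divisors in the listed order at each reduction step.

S(g_3, g_4) = 4p + r - 6; remainder on division = 0.

lcm(LM(g_3), LM(g_4)) = pr.
S = (lcm/LT(g_3))·g_3 − (lcm/LT(g_4))·g_4 = 4p + r - 6.
Reduce S modulo (g_1, g_2, g_3, g_4) in that order:
  leading term p: subtract (-\tfrac{16}{5})·g_1 from 4p + r - 6 → r - 2
  leading term r: subtract (-\tfrac{1}{2})·g_4 from r - 2 → 0
The remainder is 0, so this S-polynomial contributes no new basis element.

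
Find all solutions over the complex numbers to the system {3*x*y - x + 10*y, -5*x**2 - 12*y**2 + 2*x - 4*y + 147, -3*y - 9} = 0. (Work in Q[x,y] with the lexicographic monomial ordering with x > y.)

Compute a lex Gröbner basis by Buchberger's algorithm.
f_1 = 3*x*y - x + 10*y, LT = x*y.
f_2 = -5*x**2 + 2*x - 12*y**2 - 4*y + 147, LT = x**2.
f_3 = -3*y - 9, LT = y.

S(f_1,f_2): lcm = x**2*y. S = -1/3*x**2 + 56/15*x*y - 12/5*y**3 - 4/5*y**2 + 147/5*y.
  leading term x**2: subtract (1/15)·f_2 from -1/3*x**2 + 56/15*x*y - 12/5*y**3 - 4/5*y**2 + 147/5*y → 56/15*x*y - 2/15*x - 12/5*y**3 + 89/3*y - 49/5
  leading term x*y: subtract (56/45)·f_1 from 56/15*x*y - 2/15*x - 12/5*y**3 + 89/3*y - 49/5 → 10/9*x - 12/5*y**3 + 155/9*y - 49/5
  leading term x: no divisor's leading term divides it; move 10/9*x to the remainder.
  leading term y**3: subtract (4/5*y**2)·f_3 from -12/5*y**3 + 155/9*y - 49/5 → 36/5*y**2 + 155/9*y - 49/5
  leading term y**2: subtract (-12/5*y)·f_3 from 36/5*y**2 + 155/9*y - 49/5 → -197/45*y - 49/5
  leading term y: subtract (197/135)·f_3 from -197/45*y - 49/5 → 10/3
  leading term 1: no divisor's leading term divides it; move 10/3 to the remainder.
  remainder 10/9*x + 10/3 ≠ 0; add h_4 = 10/9*x + 10/3 to the basis.

The other S-polynomials (S(f_1,f_3), S(f_2,f_3), S(f_1,h_4), S(f_2,h_4), S(f_3,h_4)) all reduce to 0 modulo the current basis, so we have a Gröbner basis.
Inter-reduce: drop elements whose leading term is divisible by another's, tail-reduce, and make monic.
Reduced Gröbner basis: {x + 3, y + 3}.

Elimination: the polynomial y + 3 lies in the elimination ideal for y, so y ∈ {-3}. For each such y, the remaining basis elements (now univariate) give the rest of the solution.
  y = -3: the earlier basis element becomes x + 3 = 0, giving x = -3 — point (-3, -3).
Check: every point annihilates each of the original generators.

{(-3, -3)}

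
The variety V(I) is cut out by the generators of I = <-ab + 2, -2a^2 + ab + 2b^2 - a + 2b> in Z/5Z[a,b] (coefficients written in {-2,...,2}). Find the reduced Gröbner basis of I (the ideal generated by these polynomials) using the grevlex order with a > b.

G = {b^3 + b^2 - 2a + b - 1, a^2 - b^2 - 2a - b - 1, ab - 2}

f_1 = -ab + 2, LT = ab.
f_2 = -2a^2 + ab + 2b^2 - a + 2b, LT = a^2.

S(f_1,f_2): lcm = a^2b. S = -2ab^2 + b^3 + 2ab + b^2 - 2a.
  leading term ab^2: subtract (2b)·f_1 from -2ab^2 + b^3 + 2ab + b^2 - 2a → b^3 + 2ab + b^2 - 2a + b
  leading term b^3: no divisor's leading term divides it; move b^3 to the remainder.
  leading term ab: subtract (-2)·f_1 from 2ab + b^2 - 2a + b → b^2 - 2a + b - 1
  leading term b^2: no divisor's leading term divides it; move b^2 to the remainder.
  leading term a: no divisor's leading term divides it; move -2a to the remainder.
  leading term b: no divisor's leading term divides it; move b to the remainder.
  leading term 1: no divisor's leading term divides it; move -1 to the remainder.
  remainder b^3 + b^2 - 2a + b - 1 ≠ 0; add g_3 = b^3 + b^2 - 2a + b - 1 to the basis.

S(f_1,g_3): lcm = ab^3. S = -ab^2 + 2a^2 - ab - 2b^2 + a.
  leading term ab^2: subtract (b)·f_1 from -ab^2 + 2a^2 - ab - 2b^2 + a → 2a^2 - ab - 2b^2 + a - 2b
  leading term a^2: subtract (-1)·f_2 from 2a^2 - ab - 2b^2 + a - 2b → 0
  remainder 0.

S(f_2,g_3): leading monomials are coprime, so the S-polynomial reduces to 0 (Buchberger's first criterion).
Every S-polynomial of the final basis reduces to 0, so we have a Gröbner basis.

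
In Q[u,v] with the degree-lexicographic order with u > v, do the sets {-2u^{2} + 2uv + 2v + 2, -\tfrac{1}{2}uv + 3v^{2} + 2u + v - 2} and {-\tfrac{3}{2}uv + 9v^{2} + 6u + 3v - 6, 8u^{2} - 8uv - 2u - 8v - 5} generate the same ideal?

No, the ideals differ.

Since reduced Gröbner bases are canonical representatives of ideals under a given ordering, it suffices to compute and compare them.
Buchberger on the first generating set:
f_1 = -2u^{2} + 2uv + 2v + 2, LT = u^{2}.
f_2 = -\tfrac{1}{2}uv + 3v^{2} + 2u + v - 2, LT = uv.

S(f_1,f_2): lcm = u^{2}v. S = 5uv^{2} + 4u^{2} + 2uv - v^{2} - 4u - v.
  leading term uv^{2}: subtract (-10v)·f_2 from 5uv^{2} + 4u^{2} + 2uv - v^{2} - 4u - v → 30v^{3} + 4u^{2} + 22uv + 9v^{2} - 4u - 21v
  leading term v^{3}: no divisor's leading term divides it; move 30v^{3} to the remainder.
  leading term u^{2}: subtract (-2)·f_1 from 4u^{2} + 22uv + 9v^{2} - 4u - 21v → 26uv + 9v^{2} - 4u - 17v + 4
  leading term uv: subtract (-52)·f_2 from 26uv + 9v^{2} - 4u - 17v + 4 → 165v^{2} + 100u + 35v - 100
  leading term v^{2}: no divisor's leading term divides it; move 165v^{2} to the remainder.
  leading term u: no divisor's leading term divides it; move 100u to the remainder.
  leading term v: no divisor's leading term divides it; move 35v to the remainder.
  leading term 1: no divisor's leading term divides it; move -100 to the remainder.
  remainder 30v^{3} + 165v^{2} + 100u + 35v - 100 ≠ 0; add g_3 = 30v^{3} + 165v^{2} + 100u + 35v - 100 to the basis.

The other S-polynomials (S(f_1,g_3), S(f_2,g_3)) all reduce to 0 modulo the current basis, so we have a Gröbner basis.
Inter-reduce: drop elements whose leading term is divisible by another's, tail-reduce, and make monic.
Reduced Gröbner basis: {v^{3} + \tfrac{11}{2}v^{2} + \tfrac{10}{3}u + \tfrac{7}{6}v - \tfrac{10}{3}, u^{2} - 6v^{2} - 4u - 3v + 3, uv - 6v^{2} - 4u - 2v + 4}.

Buchberger on the second generating set:
h_1 = -\tfrac{3}{2}uv + 9v^{2} + 6u + 3v - 6, LT = uv.
h_2 = 8u^{2} - 8uv - 2u - 8v - 5, LT = u^{2}.

S(h_1,h_2): lcm = u^{2}v. S = -5uv^{2} - 4u^{2} - \tfrac{7}{4}uv + v^{2} + 4u + \tfrac{5}{8}v.
  leading term uv^{2}: subtract (\tfrac{10}{3}v)·h_1 from -5uv^{2} - 4u^{2} - \tfrac{7}{4}uv + v^{2} + 4u + \tfrac{5}{8}v → -30v^{3} - 4u^{2} - \tfrac{87}{4}uv - 9v^{2} + 4u + \tfrac{165}{8}v
  leading term v^{3}: no divisor's leading term divides it; move -30v^{3} to the remainder.
  leading term u^{2}: subtract (-\tfrac{1}{2})·h_2 from -4u^{2} - \tfrac{87}{4}uv - 9v^{2} + 4u + \tfrac{165}{8}v → -\tfrac{103}{4}uv - 9v^{2} + 3u + \tfrac{133}{8}v - \tfrac{5}{2}
  leading term uv: subtract (\tfrac{103}{6})·h_1 from -\tfrac{103}{4}uv - 9v^{2} + 3u + \tfrac{133}{8}v - \tfrac{5}{2} → -\tfrac{327}{2}v^{2} - 100u - \tfrac{279}{8}v + \tfrac{201}{2}
  leading term v^{2}: no divisor's leading term divides it; move -\tfrac{327}{2}v^{2} to the remainder.
  leading term u: no divisor's leading term divides it; move -100u to the remainder.
  leading term v: no divisor's leading term divides it; move -\tfrac{279}{8}v to the remainder.
  leading term 1: no divisor's leading term divides it; move \tfrac{201}{2} to the remainder.
  remainder -30v^{3} - \tfrac{327}{2}v^{2} - 100u - \tfrac{279}{8}v + \tfrac{201}{2} ≠ 0; add k_3 = -30v^{3} - \tfrac{327}{2}v^{2} - 100u - \tfrac{279}{8}v + \tfrac{201}{2} to the basis.

The other S-polynomials (S(h_1,k_3), S(h_2,k_3)) all reduce to 0 modulo the current basis, so we have a Gröbner basis.
Inter-reduce: drop elements whose leading term is divisible by another's, tail-reduce, and make monic.
Reduced Gröbner basis: {v^{3} + \tfrac{109}{20}v^{2} + \tfrac{10}{3}u + \tfrac{93}{80}v - \tfrac{67}{20}, u^{2} - 6v^{2} - \tfrac{17}{4}u - 3v + \tfrac{27}{8}, uv - 6v^{2} - 4u - 2v + 4}.

The bases are distinct; the ideals are different.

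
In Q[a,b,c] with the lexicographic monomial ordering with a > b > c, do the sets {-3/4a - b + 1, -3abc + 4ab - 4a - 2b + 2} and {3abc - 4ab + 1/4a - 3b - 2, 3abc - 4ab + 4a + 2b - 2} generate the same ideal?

For a fixed monomial order, each ideal has a unique reduced Gröbner basis; comparing bases decides equality.
Buchberger on the first generating set:
f_1 = -3/4a - b + 1, LT = a.
f_2 = -3abc + 4ab - 4a - 2b + 2, LT = abc.

S(f_1,f_2): lcm = abc. S = 4/3ab - 4/3a + 4/3b^2c - 4/3bc - 2/3b + 2/3.
  leading term ab: subtract (-16/9b)·f_1 from 4/3ab - 4/3a + 4/3b^2c - 4/3bc - 2/3b + 2/3 → -4/3a + 4/3b^2c - 16/9b^2 - 4/3bc + 10/9b + 2/3
  leading term a: subtract (16/9)·f_1 from -4/3a + 4/3b^2c - 16/9b^2 - 4/3bc + 10/9b + 2/3 → 4/3b^2c - 16/9b^2 - 4/3bc + 26/9b - 10/9
  leading term b^2c: no divisor's leading term divides it; move 4/3b^2c to the remainder.
  leading term b^2: no divisor's leading term divides it; move -16/9b^2 to the remainder.
  leading term bc: no divisor's leading term divides it; move -4/3bc to the remainder.
  leading term b: no divisor's leading term divides it; move 26/9b to the remainder.
  leading term 1: no divisor's leading term divides it; move -10/9 to the remainder.
  remainder 4/3b^2c - 16/9b^2 - 4/3bc + 26/9b - 10/9 ≠ 0; add g_3 = 4/3b^2c - 16/9b^2 - 4/3bc + 26/9b - 10/9 to the basis.

S(f_1,g_3): leading monomials are coprime, so the S-polynomial reduces to 0 (Buchberger's first criterion).
S(f_2,g_3): lcm = ab^2c. S = abc - 5/6ab + 5/6a + 2/3b^2 - 2/3b.
  leading term abc: subtract (-4/3bc)·f_1 from abc - 5/6ab + 5/6a + 2/3b^2 - 2/3b → -5/6ab + 5/6a - 4/3b^2c + 2/3b^2 + 4/3bc - 2/3b
  leading term ab: subtract (10/9b)·f_1 from -5/6ab + 5/6a - 4/3b^2c + 2/3b^2 + 4/3bc - 2/3b → 5/6a - 4/3b^2c + 16/9b^2 + 4/3bc - 16/9b
  leading term a: subtract (-10/9)·f_1 from 5/6a - 4/3b^2c + 16/9b^2 + 4/3bc - 16/9b → -4/3b^2c + 16/9b^2 + 4/3bc - 26/9b + 10/9
  leading term b^2c: subtract (-1)·g_3 from -4/3b^2c + 16/9b^2 + 4/3bc - 26/9b + 10/9 → 0
  remainder 0.

Every S-polynomial of the final basis reduces to 0, so we have a Gröbner basis.
Inter-reduce: drop elements whose leading term is divisible by another's, tail-reduce, and make monic.
Reduced Gröbner basis: {a + 4/3b - 4/3, b^2c - 4/3b^2 - bc + 13/6b - 5/6}.

Buchberger on the second generating set:
h_1 = 3abc - 4ab + 1/4a - 3b - 2, LT = abc.
h_2 = 3abc - 4ab + 4a + 2b - 2, LT = abc.

S(h_1,h_2): lcm = abc. S = -5/4a - 5/3b.
  leading term a: no divisor's leading term divides it; move -5/4a to the remainder.
  leading term b: no divisor's leading term divides it; move -5/3b to the remainder.
  remainder -5/4a - 5/3b ≠ 0; add k_3 = -5/4a - 5/3b to the basis.

S(h_1,k_3): lcm = abc. S = -4/3ab + 1/12a - 4/3b^2c - b - 2/3.
  leading term ab: subtract (16/15b)·k_3 from -4/3ab + 1/12a - 4/3b^2c - b - 2/3 → 1/12a - 4/3b^2c + 16/9b^2 - b - 2/3
  leading term a: subtract (-1/15)·k_3 from 1/12a - 4/3b^2c + 16/9b^2 - b - 2/3 → -4/3b^2c + 16/9b^2 - 10/9b - 2/3
  leading term b^2c: no divisor's leading term divides it; move -4/3b^2c to the remainder.
  leading term b^2: no divisor's leading term divides it; move 16/9b^2 to the remainder.
  leading term b: no divisor's leading term divides it; move -10/9b to the remainder.
  leading term 1: no divisor's leading term divides it; move -2/3 to the remainder.
  remainder -4/3b^2c + 16/9b^2 - 10/9b - 2/3 ≠ 0; add k_4 = -4/3b^2c + 16/9b^2 - 10/9b - 2/3 to the basis.

S(h_2,k_3): lcm = abc. S = -4/3ab + 4/3a - 4/3b^2c + 2/3b - 2/3.
  leading term ab: subtract (16/15b)·k_3 from -4/3ab + 4/3a - 4/3b^2c + 2/3b - 2/3 → 4/3a - 4/3b^2c + 16/9b^2 + 2/3b - 2/3
  leading term a: subtract (-16/15)·k_3 from 4/3a - 4/3b^2c + 16/9b^2 + 2/3b - 2/3 → -4/3b^2c + 16/9b^2 - 10/9b - 2/3
  leading term b^2c: subtract (1)·k_4 from -4/3b^2c + 16/9b^2 - 10/9b - 2/3 → 0
  remainder 0.

S(h_1,k_4): lcm = ab^2c. S = -3/4ab - 1/2a - b^2 - 2/3b.
  leading term ab: subtract (3/5b)·k_3 from -3/4ab - 1/2a - b^2 - 2/3b → -1/2a - 2/3b
  leading term a: subtract (2/5)·k_3 from -1/2a - 2/3b → 0
  remainder 0.

S(h_2,k_4): lcm = ab^2c. S = 1/2ab - 1/2a + 2/3b^2 - 2/3b.
  leading term ab: subtract (-2/5b)·k_3 from 1/2ab - 1/2a + 2/3b^2 - 2/3b → -1/2a - 2/3b
  leading term a: subtract (2/5)·k_3 from -1/2a - 2/3b → 0
  remainder 0.

S(k_3,k_4): leading monomials are coprime, so the S-polynomial reduces to 0 (Buchberger's first criterion).
Every S-polynomial of the final basis reduces to 0, so we have a Gröbner basis.
Inter-reduce: drop elements whose leading term is divisible by another's, tail-reduce, and make monic.
Reduced Gröbner basis: {a + 4/3b, b^2c - 4/3b^2 + 5/6b + 1/2}.

These differ, so the ideals are not equal.

No, the ideals differ.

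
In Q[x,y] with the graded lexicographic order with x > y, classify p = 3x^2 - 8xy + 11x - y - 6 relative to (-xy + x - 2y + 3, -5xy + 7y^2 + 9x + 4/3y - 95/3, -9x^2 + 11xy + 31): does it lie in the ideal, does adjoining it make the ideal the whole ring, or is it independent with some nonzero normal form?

First compute the reduced Gröbner basis of I by Buchberger's algorithm.
f_1 = -xy + x - 2y + 3, LT = xy.
f_2 = -5xy + 7y^2 + 9x + 4/3y - 95/3, LT = xy.
f_3 = -9x^2 + 11xy + 31, LT = x^2.

S(f_1,f_2): lcm = xy. S = 7/5y^2 + 4/5x + 34/15y - 28/3.
  reduce S modulo (f_1, f_2, f_3):
  remainder 7/5y^2 + 4/5x + 34/15y - 28/3 ≠ 0; add h_4 = 7/5y^2 + 4/5x + 34/15y - 28/3 to the basis.

S(f_1,f_3): lcm = x^2y. S = 11/9xy^2 - x^2 + 2xy - 3x + 31/9y.
  reduce S modulo (f_1, f_2, f_3, h_4):
  remainder 25/63x + 1336/189y - 371/27 ≠ 0; add h_5 = 25/63x + 1336/189y - 371/27 to the basis.

S(f_2,f_3): lcm = x^2y. S = -8/45xy^2 - 9/5x^2 - 4/15xy + 19/3x + 31/9y.
  reduce S modulo (f_1, f_2, f_3, h_4, h_5):
  remainder -183829/3375y + 367658/3375 ≠ 0; add h_6 = -183829/3375y + 367658/3375 to the basis.

The other S-polynomials (S(f_1,h_4), S(f_2,h_4), S(f_3,h_4), S(f_1,h_5), S(f_2,h_5), S(f_3,h_5), S(h_4,h_5), S(f_1,h_6), S(f_2,h_6), S(f_3,h_6), S(h_4,h_6), S(h_5,h_6)) all reduce to 0 modulo the current basis, so we have a Gröbner basis.
Inter-reduce: drop elements whose leading term is divisible by another's, tail-reduce, and make monic.
Reduced Gröbner basis: {x + 1, y - 2}.
Label its elements g_1 = x + 1, g_2 = y - 2.

Reduce p = 3x^2 - 8xy + 11x - y - 6 modulo G:
  leading term x^2: subtract (3x)·g_1 from 3x^2 - 8xy + 11x - y - 6 → -8xy + 8x - y - 6
  leading term xy: subtract (-8y)·g_1 from -8xy + 8x - y - 6 → 8x + 7y - 6
  leading term x: subtract (8)·g_1 from 8x + 7y - 6 → 7y - 14
  leading term y: subtract (7)·g_2 from 7y - 14 → 0
  normal form = 0.
Since the normal form is 0, p ∈ I.

3x^2 - 8xy + 11x - y - 6 lies in I (it reduces to 0).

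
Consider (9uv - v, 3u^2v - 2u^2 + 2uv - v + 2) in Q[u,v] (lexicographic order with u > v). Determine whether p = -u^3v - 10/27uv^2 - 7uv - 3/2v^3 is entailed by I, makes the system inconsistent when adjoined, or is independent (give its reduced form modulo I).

-u^3v - 10/27uv^2 - 7uv - 3/2v^3 is independent of I; its normal form modulo I is -104/9v.

First compute the reduced Gröbner basis of I by Buchberger's algorithm.
f_1 = 9uv - v, LT = uv.
f_2 = 3u^2v - 2u^2 + 2uv - v + 2, LT = u^2v.

S(f_1,f_2): lcm = u^2v. S = 2/3u^2 - 7/9uv + 1/3v - 2/3.
  leading term u^2: no divisor's leading term divides it; move 2/3u^2 to the remainder.
  leading term uv: subtract (-7/81)·f_1 from -7/9uv + 1/3v - 2/3 → 20/81v - 2/3
  leading term v: no divisor's leading term divides it; move 20/81v to the remainder.
  leading term 1: no divisor's leading term divides it; move -2/3 to the remainder.
  remainder 2/3u^2 + 20/81v - 2/3 ≠ 0; add h_3 = 2/3u^2 + 20/81v - 2/3 to the basis.

S(f_1,h_3): lcm = u^2v. S = -1/9uv - 10/27v^2 + v.
  leading term uv: subtract (-1/81)·f_1 from -1/9uv - 10/27v^2 + v → -10/27v^2 + 80/81v
  leading term v^2: no divisor's leading term divides it; move -10/27v^2 to the remainder.
  leading term v: no divisor's leading term divides it; move 80/81v to the remainder.
  remainder -10/27v^2 + 80/81v ≠ 0; add h_4 = -10/27v^2 + 80/81v to the basis.

The other S-polynomials (S(f_2,h_3), S(f_1,h_4), S(f_2,h_4), S(h_3,h_4)) all reduce to 0 modulo the current basis, so we have a Gröbner basis.
Inter-reduce: drop elements whose leading term is divisible by another's, tail-reduce, and make monic.
Reduced Gröbner basis: {u^2 + 10/27v - 1, uv - 1/9v, v^2 - 8/3v}.
Label its elements g_1 = u^2 + 10/27v - 1, g_2 = uv - 1/9v, g_3 = v^2 - 8/3v.

Reduce p = -u^3v - 10/27uv^2 - 7uv - 3/2v^3 modulo G:
  leading term u^3v: subtract (-uv)·g_1 from -u^3v - 10/27uv^2 - 7uv - 3/2v^3 → -8uv - 3/2v^3
  leading term uv: subtract (-8)·g_2 from -8uv - 3/2v^3 → -3/2v^3 - 8/9v
  leading term v^3: subtract (-3/2v)·g_3 from -3/2v^3 - 8/9v → -4v^2 - 8/9v
  leading term v^2: subtract (-4)·g_3 from -4v^2 - 8/9v → -104/9v
  leading term v: no divisor's leading term divides it; move -104/9v to the remainder.
  normal form = -104/9v.
The normal form is nonzero, so p ∉ I. Since p minus its normal form lies in I, I + (p) = I + (r) where r = -104/9v; decide whether this ideal is the whole ring.
Run Buchberger on G together with r (pairs among the g_i already reduce to 0 since G is a Gröbner basis):
g_1 = u^2 + 10/27v - 1, LT = u^2.
g_2 = uv - 1/9v, LT = uv.
g_3 = v^2 - 8/3v, LT = v^2.
r = -104/9v, LT = v.

The S-polynomials (S(g_1,g_2), S(g_1,g_3), S(g_1,r), S(g_2,g_3), S(g_2,r), S(g_3,r)) all reduce to 0 modulo the current basis, so we have a Gröbner basis.
Inter-reduce: drop elements whose leading term is divisible by another's, tail-reduce, and make monic.
Reduced Gröbner basis: {u^2 - 1, v}.
The reduced Gröbner basis of I + (p) is {u^2 - 1, v} ≠ {1}, a proper ideal, so the enlarged system stays consistent: p is independent of I, with normal form -104/9v.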